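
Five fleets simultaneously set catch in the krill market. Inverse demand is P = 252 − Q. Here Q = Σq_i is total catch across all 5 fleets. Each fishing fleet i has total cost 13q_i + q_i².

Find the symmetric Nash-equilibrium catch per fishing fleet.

29.875

A representative fishing fleet's profit is π_i = q_i(252 − Q) − 13q_i − q_i², with Q = q_i + Σ_{j≠i} q_j.
First-order condition: 239 − 4q_i − Σ_{j≠i} q_j = 0.
With identical fishing fleets, set every q_j = q: then 239 − 4q − 4q = 0, i.e. q = 239/8 = 29.875.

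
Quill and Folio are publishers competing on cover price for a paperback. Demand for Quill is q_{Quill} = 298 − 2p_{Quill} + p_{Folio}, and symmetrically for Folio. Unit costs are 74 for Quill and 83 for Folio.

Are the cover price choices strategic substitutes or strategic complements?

Quill's profit: π = (p_{Quill} − 74)(298 − 2p_{Quill} + p_{Folio}).
∂π/∂p_{Quill} = 446 − 4p_{Quill} + p_{Folio} = 0 ⇒ p_{Quill} = 111.5 + 0.25p_{Folio}.
The best-response slope dp_{Quill}/dp_{Folio} = 0.25 > 0: the reaction function is upward-sloping, so the choices are strategic complements.

strategic complements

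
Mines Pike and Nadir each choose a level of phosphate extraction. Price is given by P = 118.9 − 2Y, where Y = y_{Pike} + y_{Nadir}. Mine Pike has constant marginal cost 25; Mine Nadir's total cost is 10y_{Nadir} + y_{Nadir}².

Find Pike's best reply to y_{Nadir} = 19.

13.975

Mine Pike's profit: π = y_{Pike}(118.9 − 2(y_{Pike} + y_{Nadir})) − 25y_{Pike}.
∂π/∂y_{Pike} = 93.9 − 4y_{Pike} − 2y_{Nadir} = 0, so y_{Pike} = 23.475 − 0.5y_{Nadir}.
At y_{Nadir} = 19: y_{Pike} = 23.475 − 0.5·19 = 13.975.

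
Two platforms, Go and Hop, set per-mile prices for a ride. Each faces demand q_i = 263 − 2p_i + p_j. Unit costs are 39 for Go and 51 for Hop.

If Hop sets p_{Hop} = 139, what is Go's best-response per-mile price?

120

Go's profit: π = (p_{Go} − 39)(263 − 2p_{Go} + p_{Hop}).
∂π/∂p_{Go} = 341 − 4p_{Go} + p_{Hop} = 0 ⇒ p_{Go} = 85.25 + 0.25p_{Hop}.
At p_{Hop} = 139: p_{Go} = 85.25 + 0.25·139 = 120.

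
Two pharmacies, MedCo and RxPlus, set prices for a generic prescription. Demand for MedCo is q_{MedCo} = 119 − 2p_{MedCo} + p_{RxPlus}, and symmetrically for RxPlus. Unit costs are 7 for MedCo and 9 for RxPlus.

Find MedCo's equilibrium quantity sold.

MedCo's profit: π = (p_{MedCo} − 7)(119 − 2p_{MedCo} + p_{RxPlus}).
∂π/∂p_{MedCo} = 133 − 4p_{MedCo} + p_{RxPlus} = 0 ⇒ p_{MedCo} = 33.25 + 0.25p_{RxPlus}.
Similarly p_{RxPlus} = 34.25 + 0.25p_{MedCo}.
Substituting the second reaction function into the first: p_{MedCo} = 33.25 + 0.25(34.25 + 0.25p_{MedCo}), which gives 0.9375p_{MedCo} = 41.8125 ⇒ p_{MedCo} = 44.6.
Then p_{RxPlus} = 34.25 + 0.25·44.6 = 45.4.
q_{MedCo} = 119 − 2·44.6 + 45.4 = 75.2.

75.2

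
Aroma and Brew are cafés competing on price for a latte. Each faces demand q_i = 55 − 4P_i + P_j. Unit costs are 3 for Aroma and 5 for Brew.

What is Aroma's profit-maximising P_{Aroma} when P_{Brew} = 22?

11.125

Aroma's profit: π = (P_{Aroma} − 3)(55 − 4P_{Aroma} + P_{Brew}).
∂π/∂P_{Aroma} = 67 − 8P_{Aroma} + P_{Brew} = 0 ⇒ P_{Aroma} = 8.375 + 0.125P_{Brew}.
At P_{Brew} = 22: P_{Aroma} = 8.375 + 0.125·22 = 11.125.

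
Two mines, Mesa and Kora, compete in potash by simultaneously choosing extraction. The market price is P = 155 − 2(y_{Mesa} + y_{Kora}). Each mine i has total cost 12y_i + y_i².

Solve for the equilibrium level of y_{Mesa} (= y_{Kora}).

Mine Mesa's profit: π = y_{Mesa}(155 − 2(y_{Mesa} + y_{Kora})) − 12y_{Mesa} − y_{Mesa}².
∂π/∂y_{Mesa} = 143 − 6y_{Mesa} − 2y_{Kora} = 0, so y_{Mesa} = 143/6 − (1/3)y_{Kora}.
By symmetry y_{Kora} = y_{Mesa}; substituting into the reaction function, (4/3)y_{Mesa} = 143/6 and y_{Mesa} = 17.875.

17.875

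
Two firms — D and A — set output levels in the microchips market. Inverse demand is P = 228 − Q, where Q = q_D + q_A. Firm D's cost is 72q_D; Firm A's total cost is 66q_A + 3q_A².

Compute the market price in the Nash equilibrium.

144.4

Firm D's profit: π = q_D(228 − (q_D + q_A)) − 72q_D.
∂π/∂q_D = 156 − 2q_D − q_A = 0, so q_D = 78 − 0.5q_A.
For A: ∂π/∂q_A = 162 − 8q_A − q_D = 0 ⇒ q_A = 20.25 − 0.125q_D.
Solving the two reaction functions simultaneously: (1 − (−0.5)(−0.125))q_D = 78 − 0.5·20.25, so 0.9375q_D = 67.875 and q_D = 72.4.
Then q_A = 20.25 − 0.125·72.4 = 11.2.
Equilibrium price: P = 228 − 83.6 = 144.4.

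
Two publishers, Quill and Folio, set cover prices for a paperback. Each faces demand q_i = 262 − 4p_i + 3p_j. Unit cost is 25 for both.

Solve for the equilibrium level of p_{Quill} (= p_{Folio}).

72.4

Quill's profit: π = (p_{Quill} − 25)(262 − 4p_{Quill} + 3p_{Folio}).
∂π/∂p_{Quill} = 362 − 8p_{Quill} + 3p_{Folio} = 0 ⇒ p_{Quill} = 45.25 + 0.375p_{Folio}.
Setting p_{Quill} = p_{Folio} in the reaction function: p_{Quill} = 45.25 + 0.375p_{Quill}, so p_{Quill} = 45.25 / 0.625 = 72.4.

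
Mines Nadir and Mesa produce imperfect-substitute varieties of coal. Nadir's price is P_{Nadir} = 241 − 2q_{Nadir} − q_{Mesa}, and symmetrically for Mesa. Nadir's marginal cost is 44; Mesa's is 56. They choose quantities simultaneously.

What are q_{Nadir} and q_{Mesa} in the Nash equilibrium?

40.2, 36.2

Mine Nadir's profit: π = q_{Nadir}(241 − 2q_{Nadir} − q_{Mesa}) − 44q_{Nadir}.
∂π/∂q_{Nadir} = 197 − 4q_{Nadir} − q_{Mesa} = 0 ⇒ q_{Nadir} = 49.25 − 0.25q_{Mesa}.
Similarly q_{Mesa} = 46.25 − 0.25q_{Nadir}.
Solving the two reaction functions simultaneously: (1 − (−0.25)(−0.25))q_{Nadir} = 49.25 − 0.25·46.25, so 0.9375q_{Nadir} = 37.6875 and q_{Nadir} = 40.2.
Then q_{Mesa} = 46.25 − 0.25·40.2 = 36.2.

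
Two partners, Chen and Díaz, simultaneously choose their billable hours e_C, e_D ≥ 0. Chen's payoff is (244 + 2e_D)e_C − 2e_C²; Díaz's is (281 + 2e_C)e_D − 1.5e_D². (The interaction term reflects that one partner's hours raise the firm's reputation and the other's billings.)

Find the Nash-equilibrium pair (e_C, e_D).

161.75, 201.5

Expanding Chen's payoff: 244e_C + 2e_De_C − 2e_C².
∂π/∂e_C = 244 + 2e_D − 4e_C = 0, so e_C = 61 + 0.5e_D.
Likewise for Díaz: e_D = 281/3 + (2/3)e_C.
Solving the two reaction functions simultaneously: (1 − (0.5)(2/3))e_C = 61 + 0.5·(281/3), so (2/3)e_C = 647/6 and e_C = 161.75.
Then e_D = 281/3 + (2/3)·161.75 = 201.5.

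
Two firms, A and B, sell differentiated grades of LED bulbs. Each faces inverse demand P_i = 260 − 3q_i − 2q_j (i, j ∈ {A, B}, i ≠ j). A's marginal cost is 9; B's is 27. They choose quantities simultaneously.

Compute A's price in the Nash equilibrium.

106.5

Firm A's profit: π = q_A(260 − 3q_A − 2q_B) − 9q_A.
∂π/∂q_A = 251 − 6q_A − 2q_B = 0 ⇒ q_A = 251/6 − (1/3)q_B.
Similarly q_B = 233/6 − (1/3)q_A.
Plugging q_B into A's best response: q_A = 251/6 − (1/3)(233/6 − (1/3)q_A) ⇒ (8/9)q_A = 260/9, so q_A = 32.5.
Then q_B = 233/6 − (1/3)·32.5 = 28.
P_A = 260 − 3·32.5 − 2·28 = 106.5.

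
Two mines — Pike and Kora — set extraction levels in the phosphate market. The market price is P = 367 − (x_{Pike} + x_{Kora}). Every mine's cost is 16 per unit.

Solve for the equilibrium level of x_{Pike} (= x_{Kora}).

Mine Pike's profit: π = x_{Pike}(367 − (x_{Pike} + x_{Kora})) − 16x_{Pike}.
∂π/∂x_{Pike} = 351 − 2x_{Pike} − x_{Kora} = 0, so x_{Pike} = 175.5 − 0.5x_{Kora}.
Setting x_{Pike} = x_{Kora} in the reaction function: x_{Pike} = 175.5 − 0.5x_{Pike}, so x_{Pike} = 175.5 / 1.5 = 117.

117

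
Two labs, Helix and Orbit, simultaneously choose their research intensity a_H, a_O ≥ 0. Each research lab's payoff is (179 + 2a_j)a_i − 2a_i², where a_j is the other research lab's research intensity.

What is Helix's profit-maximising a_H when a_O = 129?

109.25

Helix's payoff is (179 + 2a_O)a_H − 2a_H².
∂π/∂a_H = 179 + 2a_O − 4a_H = 0, so a_H = 44.75 + 0.5a_O.
At a_O = 129: a_H = 44.75 + 0.5·129 = 109.25.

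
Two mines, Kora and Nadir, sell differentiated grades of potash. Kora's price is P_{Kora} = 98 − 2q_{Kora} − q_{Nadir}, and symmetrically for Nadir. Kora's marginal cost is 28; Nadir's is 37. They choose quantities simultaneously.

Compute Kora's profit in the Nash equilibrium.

Mine Kora's profit: π = q_{Kora}(98 − 2q_{Kora} − q_{Nadir}) − 28q_{Kora}.
∂π/∂q_{Kora} = 70 − 4q_{Kora} − q_{Nadir} = 0 ⇒ q_{Kora} = 17.5 − 0.25q_{Nadir}.
Similarly q_{Nadir} = 15.25 − 0.25q_{Kora}.
Solving the two reaction functions simultaneously: (1 − (−0.25)(−0.25))q_{Kora} = 17.5 − 0.25·15.25, so 0.9375q_{Kora} = 13.6875 and q_{Kora} = 14.6.
Then q_{Nadir} = 15.25 − 0.25·14.6 = 11.6.
P_{Kora} = 98 − 2·14.6 − 11.6 = 57.2.
Profit = (57.2 − 28)·14.6 = 426.32.

426.32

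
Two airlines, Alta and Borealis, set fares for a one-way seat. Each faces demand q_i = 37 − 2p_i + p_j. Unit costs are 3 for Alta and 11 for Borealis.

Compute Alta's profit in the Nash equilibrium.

307.52

Alta's profit: π = (p_{Alta} − 3)(37 − 2p_{Alta} + p_{Borealis}).
∂π/∂p_{Alta} = 43 − 4p_{Alta} + p_{Borealis} = 0 ⇒ p_{Alta} = 10.75 + 0.25p_{Borealis}.
Similarly p_{Borealis} = 14.75 + 0.25p_{Alta}.
Plugging p_{Borealis} into Alta's best response: p_{Alta} = 10.75 + 0.25(14.75 + 0.25p_{Alta}) ⇒ 0.9375p_{Alta} = 14.4375, so p_{Alta} = 15.4.
Then p_{Borealis} = 14.75 + 0.25·15.4 = 18.6.
q_{Alta} = 37 − 2·15.4 + 18.6 = 24.8.
Profit = (15.4 − 3)·24.8 = 307.52.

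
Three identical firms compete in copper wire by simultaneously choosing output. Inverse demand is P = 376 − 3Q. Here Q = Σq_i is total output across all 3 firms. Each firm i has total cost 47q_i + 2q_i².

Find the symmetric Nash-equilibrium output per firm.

A representative firm's profit is π_i = q_i(376 − 3Q) − 47q_i − 2q_i², with Q = q_i + Σ_{j≠i} q_j.
First-order condition: 329 − 10q_i − 3Σ_{j≠i} q_j = 0.
In a symmetric equilibrium every firm chooses the same q, so Σ_{j≠i} q_j = 2q. The condition becomes 329 − 16q = 0, giving q = 329/16 = 20.5625.

20.5625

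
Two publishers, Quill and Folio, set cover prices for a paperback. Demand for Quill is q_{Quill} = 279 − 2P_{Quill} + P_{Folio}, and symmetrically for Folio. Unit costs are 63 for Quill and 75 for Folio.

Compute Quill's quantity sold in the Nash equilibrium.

147.2

Quill's profit: π = (P_{Quill} − 63)(279 − 2P_{Quill} + P_{Folio}).
∂π/∂P_{Quill} = 405 − 4P_{Quill} + P_{Folio} = 0 ⇒ P_{Quill} = 101.25 + 0.25P_{Folio}.
Similarly P_{Folio} = 107.25 + 0.25P_{Quill}.
Plugging P_{Folio} into Quill's best response: P_{Quill} = 101.25 + 0.25(107.25 + 0.25P_{Quill}) ⇒ 0.9375P_{Quill} = 128.0625, so P_{Quill} = 136.6.
Then P_{Folio} = 107.25 + 0.25·136.6 = 141.4.
q_{Quill} = 279 − 2·136.6 + 141.4 = 147.2.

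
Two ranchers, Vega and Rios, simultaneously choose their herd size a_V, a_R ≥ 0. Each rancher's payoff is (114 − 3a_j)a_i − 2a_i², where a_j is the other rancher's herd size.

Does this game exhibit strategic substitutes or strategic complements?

Vega's payoff is (114 − 3a_R)a_V − 2a_V².
∂π/∂a_V = 114 − 3a_R − 4a_V = 0, so a_V = 28.5 − 0.75a_R.
The best-response slope da_V/da_R = −0.75 < 0: the reaction function is downward-sloping, so the choices are strategic substitutes.

strategic substitutes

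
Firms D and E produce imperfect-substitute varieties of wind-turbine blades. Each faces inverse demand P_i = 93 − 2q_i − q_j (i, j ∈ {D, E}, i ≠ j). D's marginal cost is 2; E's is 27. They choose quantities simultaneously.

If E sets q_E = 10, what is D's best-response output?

20.25

Firm D's profit: π = q_D(93 − 2q_D − q_E) − 2q_D.
∂π/∂q_D = 91 − 4q_D − q_E = 0 ⇒ q_D = 22.75 − 0.25q_E.
At q_E = 10: q_D = 22.75 − 0.25·10 = 20.25.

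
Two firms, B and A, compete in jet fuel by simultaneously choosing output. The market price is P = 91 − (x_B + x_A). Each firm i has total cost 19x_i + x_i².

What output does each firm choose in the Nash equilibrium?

Firm B's profit: π = x_B(91 − (x_B + x_A)) − 19x_B − x_B².
∂π/∂x_B = 72 − 4x_B − x_A = 0, so x_B = 18 − 0.25x_A.
The game is symmetric, so in equilibrium x_A = x_B: the reaction function gives 1.25x_B = 18, hence x_B = 14.4.

14.4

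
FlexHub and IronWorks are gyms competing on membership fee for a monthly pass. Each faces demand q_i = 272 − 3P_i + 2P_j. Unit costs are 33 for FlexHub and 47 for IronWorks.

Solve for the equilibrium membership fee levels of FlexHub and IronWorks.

95.375, 100.625

FlexHub's profit: π = (P_{FlexHub} − 33)(272 − 3P_{FlexHub} + 2P_{IronWorks}).
∂π/∂P_{FlexHub} = 371 − 6P_{FlexHub} + 2P_{IronWorks} = 0 ⇒ P_{FlexHub} = 371/6 + (1/3)P_{IronWorks}.
Similarly P_{IronWorks} = 413/6 + (1/3)P_{FlexHub}.
Plugging P_{IronWorks} into FlexHub's best response: P_{FlexHub} = 371/6 + (1/3)(413/6 + (1/3)P_{FlexHub}) ⇒ (8/9)P_{FlexHub} = 763/9, so P_{FlexHub} = 95.375.
Then P_{IronWorks} = 413/6 + (1/3)·95.375 = 100.625.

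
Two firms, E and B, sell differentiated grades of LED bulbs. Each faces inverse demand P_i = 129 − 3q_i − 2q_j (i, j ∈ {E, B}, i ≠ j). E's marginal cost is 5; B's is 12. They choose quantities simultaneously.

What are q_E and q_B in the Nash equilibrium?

15.9375, 14.1875

Firm E's profit: π = q_E(129 − 3q_E − 2q_B) − 5q_E.
∂π/∂q_E = 124 − 6q_E − 2q_B = 0 ⇒ q_E = 62/3 − (1/3)q_B.
Similarly q_B = 19.5 − (1/3)q_E.
Substituting the second reaction function into the first: q_E = 62/3 − (1/3)(19.5 − (1/3)q_E), which gives (8/9)q_E = 85/6 ⇒ q_E = 15.9375.
Then q_B = 19.5 − (1/3)·15.9375 = 14.1875.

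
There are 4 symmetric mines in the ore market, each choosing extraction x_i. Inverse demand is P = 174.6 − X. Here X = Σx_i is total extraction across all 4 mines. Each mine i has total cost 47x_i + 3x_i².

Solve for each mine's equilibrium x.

11.6

A representative mine's profit is π_i = x_i(174.6 − X) − 47x_i − 3x_i², with X = x_i + Σ_{j≠i} x_j.
First-order condition: 127.6 − 8x_i − Σ_{j≠i} x_j = 0.
With identical mines, set every x_j = x: then 127.6 − 8x − 3x = 0, i.e. x = 127.6/11 = 11.6.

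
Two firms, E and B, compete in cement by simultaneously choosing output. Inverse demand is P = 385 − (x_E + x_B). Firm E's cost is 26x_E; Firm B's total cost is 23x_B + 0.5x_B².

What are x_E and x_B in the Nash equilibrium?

143, 73

Firm E's profit: π = x_E(385 − (x_E + x_B)) − 26x_E.
∂π/∂x_E = 359 − 2x_E − x_B = 0, so x_E = 179.5 − 0.5x_B.
For B: ∂π/∂x_B = 362 − 3x_B − x_E = 0 ⇒ x_B = 362/3 − (1/3)x_E.
Solving the two reaction functions simultaneously: (1 − (−0.5)(−1/3))x_E = 179.5 − 0.5·(362/3), so (5/6)x_E = 715/6 and x_E = 143.
Then x_B = 362/3 − (1/3)·143 = 73.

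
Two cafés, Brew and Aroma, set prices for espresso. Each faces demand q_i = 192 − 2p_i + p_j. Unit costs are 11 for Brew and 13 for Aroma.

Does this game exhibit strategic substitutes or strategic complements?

strategic complements

Brew's profit: π = (p_{Brew} − 11)(192 − 2p_{Brew} + p_{Aroma}).
∂π/∂p_{Brew} = 214 − 4p_{Brew} + p_{Aroma} = 0 ⇒ p_{Brew} = 53.5 + 0.25p_{Aroma}.
The best-response slope dp_{Brew}/dp_{Aroma} = 0.25 > 0: the reaction function is upward-sloping, so the choices are strategic complements.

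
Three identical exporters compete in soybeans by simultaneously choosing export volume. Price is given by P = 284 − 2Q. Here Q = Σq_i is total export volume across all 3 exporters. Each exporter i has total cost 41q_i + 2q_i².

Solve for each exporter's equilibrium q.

20.25

A representative exporter's profit is π_i = q_i(284 − 2Q) − 41q_i − 2q_i², with Q = q_i + Σ_{j≠i} q_j.
First-order condition: 243 − 8q_i − 2Σ_{j≠i} q_j = 0.
With identical exporters, set every q_j = q: then 243 − 8q − 4q = 0, i.e. q = 243/12 = 20.25.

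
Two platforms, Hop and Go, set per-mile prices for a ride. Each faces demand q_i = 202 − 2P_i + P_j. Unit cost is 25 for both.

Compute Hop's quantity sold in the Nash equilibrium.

118

Hop's profit: π = (P_{Hop} − 25)(202 − 2P_{Hop} + P_{Go}).
∂π/∂P_{Hop} = 252 − 4P_{Hop} + P_{Go} = 0 ⇒ P_{Hop} = 63 + 0.25P_{Go}.
The game is symmetric, so in equilibrium P_{Go} = P_{Hop}: the reaction function gives 0.75P_{Hop} = 63, hence P_{Hop} = 84.
q_{Hop} = 202 − 2·84 + 84 = 118.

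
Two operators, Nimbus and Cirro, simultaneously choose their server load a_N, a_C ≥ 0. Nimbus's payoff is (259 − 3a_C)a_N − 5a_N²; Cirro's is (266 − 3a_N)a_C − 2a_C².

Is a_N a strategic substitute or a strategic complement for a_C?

Expanding Nimbus's payoff: 259a_N − 3a_Ca_N − 5a_N².
∂π/∂a_N = 259 − 3a_C − 10a_N = 0, so a_N = 25.9 − 0.3a_C.
The best-response slope da_N/da_C = −0.3 < 0: the reaction function is downward-sloping, so the choices are strategic substitutes.

strategic substitutes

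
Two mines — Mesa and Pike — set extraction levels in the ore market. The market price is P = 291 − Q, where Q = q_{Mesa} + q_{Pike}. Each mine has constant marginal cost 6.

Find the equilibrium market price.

Mine Mesa's profit: π = q_{Mesa}(291 − (q_{Mesa} + q_{Pike})) − 6q_{Mesa}.
∂π/∂q_{Mesa} = 285 − 2q_{Mesa} − q_{Pike} = 0, so q_{Mesa} = 142.5 − 0.5q_{Pike}.
Setting q_{Mesa} = q_{Pike} in the reaction function: q_{Mesa} = 142.5 − 0.5q_{Mesa}, so q_{Mesa} = 142.5 / 1.5 = 95.
Equilibrium price: P = 291 − 190 = 101.

101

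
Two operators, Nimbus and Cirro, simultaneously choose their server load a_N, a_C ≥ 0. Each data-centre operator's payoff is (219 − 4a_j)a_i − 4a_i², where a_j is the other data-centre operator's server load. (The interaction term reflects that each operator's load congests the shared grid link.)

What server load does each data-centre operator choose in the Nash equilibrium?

Nimbus's payoff is (219 − 4a_C)a_N − 4a_N².
∂π/∂a_N = 219 − 4a_C − 8a_N = 0, so a_N = 27.375 − 0.5a_C.
Setting a_N = a_C in the reaction function: a_N = 27.375 − 0.5a_N, so a_N = 27.375 / 1.5 = 18.25.

18.25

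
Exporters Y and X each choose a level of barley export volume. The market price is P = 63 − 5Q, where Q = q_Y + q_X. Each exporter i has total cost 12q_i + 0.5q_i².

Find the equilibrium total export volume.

Exporter Y's profit: π = q_Y(63 − 5(q_Y + q_X)) − 12q_Y − 0.5q_Y².
∂π/∂q_Y = 51 − 11q_Y − 5q_X = 0, so q_Y = 51/11 − (5/11)q_X.
The game is symmetric, so in equilibrium q_X = q_Y: the reaction function gives (16/11)q_Y = 51/11, hence q_Y = 3.1875.
Total export volume: 3.1875 + 3.1875 = 6.375.

6.375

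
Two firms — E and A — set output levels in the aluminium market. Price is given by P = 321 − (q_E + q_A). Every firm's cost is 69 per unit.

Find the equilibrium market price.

153

Firm E's profit: π = q_E(321 − (q_E + q_A)) − 69q_E.
∂π/∂q_E = 252 − 2q_E − q_A = 0, so q_E = 126 − 0.5q_A.
Setting q_E = q_A in the reaction function: q_E = 126 − 0.5q_E, so q_E = 126 / 1.5 = 84.
Equilibrium price: P = 321 − 168 = 153.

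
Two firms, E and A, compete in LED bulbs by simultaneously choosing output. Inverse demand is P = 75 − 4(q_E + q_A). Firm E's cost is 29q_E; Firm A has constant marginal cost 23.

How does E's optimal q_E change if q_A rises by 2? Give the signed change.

-1

Firm E's profit: π = q_E(75 − 4(q_E + q_A)) − 29q_E.
∂π/∂q_E = 46 − 8q_E − 4q_A = 0, so q_E = 5.75 − 0.5q_A.
The reaction-function slope is −0.5, so a 2-unit rise in q_A moves q_E by −0.5 × 2 = −1. E's best response falls — the actions are strategic substitutes.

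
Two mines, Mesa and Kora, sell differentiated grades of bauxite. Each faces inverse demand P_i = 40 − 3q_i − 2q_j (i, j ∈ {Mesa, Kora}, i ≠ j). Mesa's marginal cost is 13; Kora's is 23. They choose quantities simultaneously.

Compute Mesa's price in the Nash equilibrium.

25

Mine Mesa's profit: π = q_{Mesa}(40 − 3q_{Mesa} − 2q_{Kora}) − 13q_{Mesa}.
∂π/∂q_{Mesa} = 27 − 6q_{Mesa} − 2q_{Kora} = 0 ⇒ q_{Mesa} = 4.5 − (1/3)q_{Kora}.
Similarly q_{Kora} = 17/6 − (1/3)q_{Mesa}.
Solving the two reaction functions simultaneously: (1 − (−1/3)(−1/3))q_{Mesa} = 4.5 − (1/3)·(17/6), so (8/9)q_{Mesa} = 32/9 and q_{Mesa} = 4.
Then q_{Kora} = 17/6 − (1/3)·4 = 1.5.
P_{Mesa} = 40 − 3·4 − 2·1.5 = 25.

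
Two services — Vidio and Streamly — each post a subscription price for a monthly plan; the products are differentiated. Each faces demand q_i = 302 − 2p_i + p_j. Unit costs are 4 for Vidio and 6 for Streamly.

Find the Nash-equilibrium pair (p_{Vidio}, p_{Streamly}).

103.6, 104.4

Vidio's profit: π = (p_{Vidio} − 4)(302 − 2p_{Vidio} + p_{Streamly}).
∂π/∂p_{Vidio} = 310 − 4p_{Vidio} + p_{Streamly} = 0 ⇒ p_{Vidio} = 77.5 + 0.25p_{Streamly}.
Similarly p_{Streamly} = 78.5 + 0.25p_{Vidio}.
Solving the two reaction functions simultaneously: (1 − (0.25)(0.25))p_{Vidio} = 77.5 + 0.25·78.5, so 0.9375p_{Vidio} = 97.125 and p_{Vidio} = 103.6.
Then p_{Streamly} = 78.5 + 0.25·103.6 = 104.4.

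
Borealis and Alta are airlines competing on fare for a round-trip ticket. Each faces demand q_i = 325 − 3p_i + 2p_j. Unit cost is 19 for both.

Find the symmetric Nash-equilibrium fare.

95.5

Borealis's profit: π = (p_{Borealis} − 19)(325 − 3p_{Borealis} + 2p_{Alta}).
∂π/∂p_{Borealis} = 382 − 6p_{Borealis} + 2p_{Alta} = 0 ⇒ p_{Borealis} = 191/3 + (1/3)p_{Alta}.
By symmetry p_{Alta} = p_{Borealis}; substituting into the reaction function, (2/3)p_{Borealis} = 191/3 and p_{Borealis} = 95.5.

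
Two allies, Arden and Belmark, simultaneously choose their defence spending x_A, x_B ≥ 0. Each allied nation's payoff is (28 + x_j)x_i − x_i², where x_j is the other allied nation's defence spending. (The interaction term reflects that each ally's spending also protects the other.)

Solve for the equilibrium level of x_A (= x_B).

28

Arden's payoff is (28 + x_B)x_A − x_A².
∂π/∂x_A = 28 + x_B − 2x_A = 0, so x_A = 14 + 0.5x_B.
Setting x_A = x_B in the reaction function: x_A = 14 + 0.5x_A, so x_A = 14 / 0.5 = 28.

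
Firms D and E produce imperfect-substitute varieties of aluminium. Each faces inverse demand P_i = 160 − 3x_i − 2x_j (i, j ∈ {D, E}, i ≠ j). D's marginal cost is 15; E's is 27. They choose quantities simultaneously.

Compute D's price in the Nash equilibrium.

Firm D's profit: π = x_D(160 − 3x_D − 2x_E) − 15x_D.
∂π/∂x_D = 145 − 6x_D − 2x_E = 0 ⇒ x_D = 145/6 − (1/3)x_E.
Similarly x_E = 133/6 − (1/3)x_D.
Substituting the second reaction function into the first: x_D = 145/6 − (1/3)(133/6 − (1/3)x_D), which gives (8/9)x_D = 151/9 ⇒ x_D = 18.875.
Then x_E = 133/6 − (1/3)·18.875 = 15.875.
P_D = 160 − 3·18.875 − 2·15.875 = 71.625.

71.625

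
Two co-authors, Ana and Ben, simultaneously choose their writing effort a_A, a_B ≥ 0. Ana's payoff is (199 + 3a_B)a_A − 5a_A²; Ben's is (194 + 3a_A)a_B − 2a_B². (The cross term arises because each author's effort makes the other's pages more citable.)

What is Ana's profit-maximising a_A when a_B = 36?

Expanding Ana's payoff: 199a_A + 3a_Ba_A − 5a_A².
∂π/∂a_A = 199 + 3a_B − 10a_A = 0, so a_A = 19.9 + 0.3a_B.
At a_B = 36: a_A = 19.9 + 0.3·36 = 30.7.

30.7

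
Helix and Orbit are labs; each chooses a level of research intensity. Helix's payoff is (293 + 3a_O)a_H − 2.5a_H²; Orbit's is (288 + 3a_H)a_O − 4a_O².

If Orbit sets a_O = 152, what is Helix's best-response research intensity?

Expanding Helix's payoff: 293a_H + 3a_Oa_H − 2.5a_H².
∂π/∂a_H = 293 + 3a_O − 5a_H = 0, so a_H = 58.6 + 0.6a_O.
At a_O = 152: a_H = 58.6 + 0.6·152 = 149.8.

149.8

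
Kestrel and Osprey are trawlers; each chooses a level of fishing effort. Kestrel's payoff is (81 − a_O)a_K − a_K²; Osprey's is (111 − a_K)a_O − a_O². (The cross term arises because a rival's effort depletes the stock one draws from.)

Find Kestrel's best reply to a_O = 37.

Expanding Kestrel's payoff: 81a_K − a_Oa_K − a_K².
∂π/∂a_K = 81 − a_O − 2a_K = 0, so a_K = 40.5 − 0.5a_O.
At a_O = 37: a_K = 40.5 − 0.5·37 = 22.

22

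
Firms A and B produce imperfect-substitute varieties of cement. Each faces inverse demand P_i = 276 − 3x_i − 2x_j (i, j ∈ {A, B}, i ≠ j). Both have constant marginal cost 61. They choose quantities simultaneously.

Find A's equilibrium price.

141.625

Firm A's profit: π = x_A(276 − 3x_A − 2x_B) − 61x_A.
∂π/∂x_A = 215 − 6x_A − 2x_B = 0 ⇒ x_A = 215/6 − (1/3)x_B.
By symmetry x_B = x_A; substituting into the reaction function, (4/3)x_A = 215/6 and x_A = 26.875.
P_A = 276 − 3·26.875 − 2·26.875 = 141.625.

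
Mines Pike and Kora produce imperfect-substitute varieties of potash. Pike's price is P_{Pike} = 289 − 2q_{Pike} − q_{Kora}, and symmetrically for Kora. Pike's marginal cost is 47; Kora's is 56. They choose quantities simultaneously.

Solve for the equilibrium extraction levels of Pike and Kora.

49, 46

Mine Pike's profit: π = q_{Pike}(289 − 2q_{Pike} − q_{Kora}) − 47q_{Pike}.
∂π/∂q_{Pike} = 242 − 4q_{Pike} − q_{Kora} = 0 ⇒ q_{Pike} = 60.5 − 0.25q_{Kora}.
Similarly q_{Kora} = 58.25 − 0.25q_{Pike}.
Solving the two reaction functions simultaneously: (1 − (−0.25)(−0.25))q_{Pike} = 60.5 − 0.25·58.25, so 0.9375q_{Pike} = 45.9375 and q_{Pike} = 49.
Then q_{Kora} = 58.25 − 0.25·49 = 46.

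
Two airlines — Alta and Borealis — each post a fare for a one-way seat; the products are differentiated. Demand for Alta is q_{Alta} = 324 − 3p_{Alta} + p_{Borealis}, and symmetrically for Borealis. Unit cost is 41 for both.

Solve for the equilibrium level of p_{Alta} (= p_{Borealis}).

89.4

Alta's profit: π = (p_{Alta} − 41)(324 − 3p_{Alta} + p_{Borealis}).
∂π/∂p_{Alta} = 447 − 6p_{Alta} + p_{Borealis} = 0 ⇒ p_{Alta} = 74.5 + (1/6)p_{Borealis}.
The game is symmetric, so in equilibrium p_{Borealis} = p_{Alta}: the reaction function gives (5/6)p_{Alta} = 74.5, hence p_{Alta} = 89.4.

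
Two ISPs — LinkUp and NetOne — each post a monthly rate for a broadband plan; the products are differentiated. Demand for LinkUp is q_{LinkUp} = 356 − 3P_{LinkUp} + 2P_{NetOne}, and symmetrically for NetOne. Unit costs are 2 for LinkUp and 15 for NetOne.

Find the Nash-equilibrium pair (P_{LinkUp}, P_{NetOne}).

LinkUp's profit: π = (P_{LinkUp} − 2)(356 − 3P_{LinkUp} + 2P_{NetOne}).
∂π/∂P_{LinkUp} = 362 − 6P_{LinkUp} + 2P_{NetOne} = 0 ⇒ P_{LinkUp} = 181/3 + (1/3)P_{NetOne}.
Similarly P_{NetOne} = 401/6 + (1/3)P_{LinkUp}.
Substituting the second reaction function into the first: P_{LinkUp} = 181/3 + (1/3)(401/6 + (1/3)P_{LinkUp}), which gives (8/9)P_{LinkUp} = 1487/18 ⇒ P_{LinkUp} = 92.9375.
Then P_{NetOne} = 401/6 + (1/3)·92.9375 = 97.8125.

92.9375, 97.8125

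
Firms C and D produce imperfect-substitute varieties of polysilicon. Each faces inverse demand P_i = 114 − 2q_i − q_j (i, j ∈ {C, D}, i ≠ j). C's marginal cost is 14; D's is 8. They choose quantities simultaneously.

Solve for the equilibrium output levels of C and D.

Firm C's profit: π = q_C(114 − 2q_C − q_D) − 14q_C.
∂π/∂q_C = 100 − 4q_C − q_D = 0 ⇒ q_C = 25 − 0.25q_D.
Similarly q_D = 26.5 − 0.25q_C.
Solving the two reaction functions simultaneously: (1 − (−0.25)(−0.25))q_C = 25 − 0.25·26.5, so 0.9375q_C = 18.375 and q_C = 19.6.
Then q_D = 26.5 − 0.25·19.6 = 21.6.

19.6, 21.6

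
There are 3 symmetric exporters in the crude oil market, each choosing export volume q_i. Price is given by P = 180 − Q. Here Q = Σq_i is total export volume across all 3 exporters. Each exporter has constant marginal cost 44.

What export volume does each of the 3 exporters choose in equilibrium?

A representative exporter's profit is π_i = q_i(180 − Q) − 44q_i, with Q = q_i + Σ_{j≠i} q_j.
First-order condition: 136 − 2q_i − Σ_{j≠i} q_j = 0.
With identical exporters, set every q_j = q: then 136 − 2q − 2q = 0, i.e. q = 136/4 = 34.

34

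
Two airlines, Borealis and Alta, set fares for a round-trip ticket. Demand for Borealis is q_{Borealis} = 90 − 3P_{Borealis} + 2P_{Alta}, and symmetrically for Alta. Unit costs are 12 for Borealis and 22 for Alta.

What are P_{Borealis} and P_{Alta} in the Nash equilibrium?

33.375, 37.125

Borealis's profit: π = (P_{Borealis} − 12)(90 − 3P_{Borealis} + 2P_{Alta}).
∂π/∂P_{Borealis} = 126 − 6P_{Borealis} + 2P_{Alta} = 0 ⇒ P_{Borealis} = 21 + (1/3)P_{Alta}.
Similarly P_{Alta} = 26 + (1/3)P_{Borealis}.
Solving the two reaction functions simultaneously: (1 − (1/3)(1/3))P_{Borealis} = 21 + (1/3)·26, so (8/9)P_{Borealis} = 89/3 and P_{Borealis} = 33.375.
Then P_{Alta} = 26 + (1/3)·33.375 = 37.125.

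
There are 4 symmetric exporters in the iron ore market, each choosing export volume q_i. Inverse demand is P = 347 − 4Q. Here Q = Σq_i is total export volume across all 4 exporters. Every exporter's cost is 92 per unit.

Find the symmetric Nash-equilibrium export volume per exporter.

A representative exporter's profit is π_i = q_i(347 − 4Q) − 92q_i, with Q = q_i + Σ_{j≠i} q_j.
First-order condition: 255 − 8q_i − 4Σ_{j≠i} q_j = 0.
Imposing symmetry (q_j = q for all j) turns Σ_{j≠i} q_j into 3q, so 255 = 20q and q = 12.75.

12.75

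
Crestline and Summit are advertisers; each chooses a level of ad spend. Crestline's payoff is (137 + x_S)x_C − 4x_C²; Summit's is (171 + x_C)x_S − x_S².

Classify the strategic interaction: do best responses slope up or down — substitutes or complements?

Expanding Crestline's payoff: 137x_C + x_Sx_C − 4x_C².
∂π/∂x_C = 137 + x_S − 8x_C = 0, so x_C = 17.125 + 0.125x_S.
The best-response slope dx_C/dx_S = 0.125 > 0: the reaction function is upward-sloping, so the choices are strategic complements.

strategic complements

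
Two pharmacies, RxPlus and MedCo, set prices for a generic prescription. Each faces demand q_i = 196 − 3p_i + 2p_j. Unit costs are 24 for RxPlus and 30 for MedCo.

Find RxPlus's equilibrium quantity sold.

132.375

RxPlus's profit: π = (p_{RxPlus} − 24)(196 − 3p_{RxPlus} + 2p_{MedCo}).
∂π/∂p_{RxPlus} = 268 − 6p_{RxPlus} + 2p_{MedCo} = 0 ⇒ p_{RxPlus} = 134/3 + (1/3)p_{MedCo}.
Similarly p_{MedCo} = 143/3 + (1/3)p_{RxPlus}.
Solving the two reaction functions simultaneously: (1 − (1/3)(1/3))p_{RxPlus} = 134/3 + (1/3)·(143/3), so (8/9)p_{RxPlus} = 545/9 and p_{RxPlus} = 68.125.
Then p_{MedCo} = 143/3 + (1/3)·68.125 = 70.375.
q_{RxPlus} = 196 − 3·68.125 + 2·70.375 = 132.375.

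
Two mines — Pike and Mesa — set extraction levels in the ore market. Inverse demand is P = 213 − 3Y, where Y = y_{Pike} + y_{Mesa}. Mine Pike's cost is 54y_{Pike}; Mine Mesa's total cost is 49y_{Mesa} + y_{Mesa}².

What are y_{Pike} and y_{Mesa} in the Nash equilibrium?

Mine Pike's profit: π = y_{Pike}(213 − 3(y_{Pike} + y_{Mesa})) − 54y_{Pike}.
∂π/∂y_{Pike} = 159 − 6y_{Pike} − 3y_{Mesa} = 0, so y_{Pike} = 26.5 − 0.5y_{Mesa}.
For Mesa: ∂π/∂y_{Mesa} = 164 − 8y_{Mesa} − 3y_{Pike} = 0 ⇒ y_{Mesa} = 20.5 − 0.375y_{Pike}.
Plugging y_{Mesa} into Pike's best response: y_{Pike} = 26.5 − 0.5(20.5 − 0.375y_{Pike}) ⇒ 0.8125y_{Pike} = 16.25, so y_{Pike} = 20.
Then y_{Mesa} = 20.5 − 0.375·20 = 13.

20, 13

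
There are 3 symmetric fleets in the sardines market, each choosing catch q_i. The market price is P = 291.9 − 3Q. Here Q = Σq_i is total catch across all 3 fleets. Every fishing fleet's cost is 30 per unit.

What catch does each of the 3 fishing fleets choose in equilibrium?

21.825

A representative fishing fleet's profit is π_i = q_i(291.9 − 3Q) − 30q_i, with Q = q_i + Σ_{j≠i} q_j.
First-order condition: 261.9 − 6q_i − 3Σ_{j≠i} q_j = 0.
With identical fishing fleets, set every q_j = q: then 261.9 − 6q − 6q = 0, i.e. q = 261.9/12 = 21.825.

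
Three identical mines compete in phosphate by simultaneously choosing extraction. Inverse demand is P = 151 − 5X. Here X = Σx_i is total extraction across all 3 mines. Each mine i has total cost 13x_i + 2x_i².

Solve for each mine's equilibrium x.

5.75

A representative mine's profit is π_i = x_i(151 − 5X) − 13x_i − 2x_i², with X = x_i + Σ_{j≠i} x_j.
First-order condition: 138 − 14x_i − 5Σ_{j≠i} x_j = 0.
In a symmetric equilibrium every mine chooses the same x, so Σ_{j≠i} x_j = 2x. The condition becomes 138 − 24x = 0, giving x = 138/24 = 5.75.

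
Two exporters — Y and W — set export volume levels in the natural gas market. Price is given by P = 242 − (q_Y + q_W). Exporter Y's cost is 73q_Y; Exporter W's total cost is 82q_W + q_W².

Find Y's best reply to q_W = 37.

66

Exporter Y's profit: π = q_Y(242 − (q_Y + q_W)) − 73q_Y.
∂π/∂q_Y = 169 − 2q_Y − q_W = 0, so q_Y = 84.5 − 0.5q_W.
At q_W = 37: q_Y = 84.5 − 0.5·37 = 66.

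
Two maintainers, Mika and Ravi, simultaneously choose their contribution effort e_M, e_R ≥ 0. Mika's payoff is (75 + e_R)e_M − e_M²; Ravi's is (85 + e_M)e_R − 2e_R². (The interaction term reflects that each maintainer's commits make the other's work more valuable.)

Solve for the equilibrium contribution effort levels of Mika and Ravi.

55, 35

Expanding Mika's payoff: 75e_M + e_Re_M − e_M².
∂π/∂e_M = 75 + e_R − 2e_M = 0, so e_M = 37.5 + 0.5e_R.
Likewise for Ravi: e_R = 21.25 + 0.25e_M.
Substituting the second reaction function into the first: e_M = 37.5 + 0.5(21.25 + 0.25e_M), which gives 0.875e_M = 48.125 ⇒ e_M = 55.
Then e_R = 21.25 + 0.25·55 = 35.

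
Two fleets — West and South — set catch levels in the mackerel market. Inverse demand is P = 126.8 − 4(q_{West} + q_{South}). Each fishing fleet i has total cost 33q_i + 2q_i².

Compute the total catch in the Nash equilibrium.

11.725

Fishing fleet West's profit: π = q_{West}(126.8 − 4(q_{West} + q_{South})) − 33q_{West} − 2q_{West}².
∂π/∂q_{West} = 93.8 − 12q_{West} − 4q_{South} = 0, so q_{West} = 469/60 − (1/3)q_{South}.
Setting q_{West} = q_{South} in the reaction function: q_{West} = 469/60 − (1/3)q_{West}, so q_{West} = (469/60) / (4/3) = 5.8625.
Total catch: 5.8625 + 5.8625 = 11.725.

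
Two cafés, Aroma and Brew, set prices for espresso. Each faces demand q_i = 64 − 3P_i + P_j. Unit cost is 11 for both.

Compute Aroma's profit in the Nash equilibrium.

211.68

Aroma's profit: π = (P_{Aroma} − 11)(64 − 3P_{Aroma} + P_{Brew}).
∂π/∂P_{Aroma} = 97 − 6P_{Aroma} + P_{Brew} = 0 ⇒ P_{Aroma} = 97/6 + (1/6)P_{Brew}.
The game is symmetric, so in equilibrium P_{Brew} = P_{Aroma}: the reaction function gives (5/6)P_{Aroma} = 97/6, hence P_{Aroma} = 19.4.
q_{Aroma} = 64 − 3·19.4 + 19.4 = 25.2.
Profit = (19.4 − 11)·25.2 = 211.68.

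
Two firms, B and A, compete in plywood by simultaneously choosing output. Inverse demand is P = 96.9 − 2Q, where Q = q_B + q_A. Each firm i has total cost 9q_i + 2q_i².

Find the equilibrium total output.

17.58

Firm B's profit: π = q_B(96.9 − 2(q_B + q_A)) − 9q_B − 2q_B².
∂π/∂q_B = 87.9 − 8q_B − 2q_A = 0, so q_B = 10.9875 − 0.25q_A.
The game is symmetric, so in equilibrium q_A = q_B: the reaction function gives 1.25q_B = 10.9875, hence q_B = 8.79.
Total output: 8.79 + 8.79 = 17.58.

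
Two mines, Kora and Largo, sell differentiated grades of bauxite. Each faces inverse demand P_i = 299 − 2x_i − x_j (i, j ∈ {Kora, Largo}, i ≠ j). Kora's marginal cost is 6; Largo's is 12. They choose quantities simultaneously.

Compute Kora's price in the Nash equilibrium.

Mine Kora's profit: π = x_{Kora}(299 − 2x_{Kora} − x_{Largo}) − 6x_{Kora}.
∂π/∂x_{Kora} = 293 − 4x_{Kora} − x_{Largo} = 0 ⇒ x_{Kora} = 73.25 − 0.25x_{Largo}.
Similarly x_{Largo} = 71.75 − 0.25x_{Kora}.
Plugging x_{Largo} into Kora's best response: x_{Kora} = 73.25 − 0.25(71.75 − 0.25x_{Kora}) ⇒ 0.9375x_{Kora} = 55.3125, so x_{Kora} = 59.
Then x_{Largo} = 71.75 − 0.25·59 = 57.
P_{Kora} = 299 − 2·59 − 57 = 124.

124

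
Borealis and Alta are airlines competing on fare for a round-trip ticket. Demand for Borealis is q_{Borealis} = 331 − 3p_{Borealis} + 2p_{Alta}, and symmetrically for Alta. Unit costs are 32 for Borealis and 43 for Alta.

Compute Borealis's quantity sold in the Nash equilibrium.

Borealis's profit: π = (p_{Borealis} − 32)(331 − 3p_{Borealis} + 2p_{Alta}).
∂π/∂p_{Borealis} = 427 − 6p_{Borealis} + 2p_{Alta} = 0 ⇒ p_{Borealis} = 427/6 + (1/3)p_{Alta}.
Similarly p_{Alta} = 230/3 + (1/3)p_{Borealis}.
Substituting the second reaction function into the first: p_{Borealis} = 427/6 + (1/3)(230/3 + (1/3)p_{Borealis}), which gives (8/9)p_{Borealis} = 1741/18 ⇒ p_{Borealis} = 108.8125.
Then p_{Alta} = 230/3 + (1/3)·108.8125 = 112.9375.
q_{Borealis} = 331 − 3·108.8125 + 2·112.9375 = 230.4375.

230.4375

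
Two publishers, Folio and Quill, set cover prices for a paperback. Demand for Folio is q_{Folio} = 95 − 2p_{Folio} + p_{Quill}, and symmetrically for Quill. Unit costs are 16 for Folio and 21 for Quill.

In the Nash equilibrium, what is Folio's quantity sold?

54

Folio's profit: π = (p_{Folio} − 16)(95 − 2p_{Folio} + p_{Quill}).
∂π/∂p_{Folio} = 127 − 4p_{Folio} + p_{Quill} = 0 ⇒ p_{Folio} = 31.75 + 0.25p_{Quill}.
Similarly p_{Quill} = 34.25 + 0.25p_{Folio}.
Solving the two reaction functions simultaneously: (1 − (0.25)(0.25))p_{Folio} = 31.75 + 0.25·34.25, so 0.9375p_{Folio} = 40.3125 and p_{Folio} = 43.
Then p_{Quill} = 34.25 + 0.25·43 = 45.
q_{Folio} = 95 − 2·43 + 45 = 54.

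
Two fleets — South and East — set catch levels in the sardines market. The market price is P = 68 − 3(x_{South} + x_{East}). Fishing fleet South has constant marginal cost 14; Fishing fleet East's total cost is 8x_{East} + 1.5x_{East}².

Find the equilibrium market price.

34.4

Fishing fleet South's profit: π = x_{South}(68 − 3(x_{South} + x_{East})) − 14x_{South}.
∂π/∂x_{South} = 54 − 6x_{South} − 3x_{East} = 0, so x_{South} = 9 − 0.5x_{East}.
For East: ∂π/∂x_{East} = 60 − 9x_{East} − 3x_{South} = 0 ⇒ x_{East} = 20/3 − (1/3)x_{South}.
Solving the two reaction functions simultaneously: (1 − (−0.5)(−1/3))x_{South} = 9 − 0.5·(20/3), so (5/6)x_{South} = 17/3 and x_{South} = 6.8.
Then x_{East} = 20/3 − (1/3)·6.8 = 4.4.
Equilibrium price: P = 68 − 3·11.2 = 34.4.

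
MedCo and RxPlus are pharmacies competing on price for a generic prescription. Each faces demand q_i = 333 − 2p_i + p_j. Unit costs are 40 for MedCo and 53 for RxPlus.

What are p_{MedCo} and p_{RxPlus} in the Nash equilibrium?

MedCo's profit: π = (p_{MedCo} − 40)(333 − 2p_{MedCo} + p_{RxPlus}).
∂π/∂p_{MedCo} = 413 − 4p_{MedCo} + p_{RxPlus} = 0 ⇒ p_{MedCo} = 103.25 + 0.25p_{RxPlus}.
Similarly p_{RxPlus} = 109.75 + 0.25p_{MedCo}.
Substituting the second reaction function into the first: p_{MedCo} = 103.25 + 0.25(109.75 + 0.25p_{MedCo}), which gives 0.9375p_{MedCo} = 130.6875 ⇒ p_{MedCo} = 139.4.
Then p_{RxPlus} = 109.75 + 0.25·139.4 = 144.6.

139.4, 144.6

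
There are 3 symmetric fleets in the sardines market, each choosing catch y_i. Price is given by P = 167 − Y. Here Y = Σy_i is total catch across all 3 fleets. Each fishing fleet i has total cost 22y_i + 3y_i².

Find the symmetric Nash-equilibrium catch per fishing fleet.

A representative fishing fleet's profit is π_i = y_i(167 − Y) − 22y_i − 3y_i², with Y = y_i + Σ_{j≠i} y_j.
First-order condition: 145 − 8y_i − Σ_{j≠i} y_j = 0.
With identical fishing fleets, set every y_j = y: then 145 − 8y − 2y = 0, i.e. y = 145/10 = 14.5.

14.5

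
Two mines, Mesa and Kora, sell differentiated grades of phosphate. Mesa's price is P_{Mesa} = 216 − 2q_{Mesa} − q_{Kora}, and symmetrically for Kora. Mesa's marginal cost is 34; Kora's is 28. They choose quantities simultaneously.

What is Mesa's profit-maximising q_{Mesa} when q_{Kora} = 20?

40.5

Mine Mesa's profit: π = q_{Mesa}(216 − 2q_{Mesa} − q_{Kora}) − 34q_{Mesa}.
∂π/∂q_{Mesa} = 182 − 4q_{Mesa} − q_{Kora} = 0 ⇒ q_{Mesa} = 45.5 − 0.25q_{Kora}.
At q_{Kora} = 20: q_{Mesa} = 45.5 − 0.25·20 = 40.5.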